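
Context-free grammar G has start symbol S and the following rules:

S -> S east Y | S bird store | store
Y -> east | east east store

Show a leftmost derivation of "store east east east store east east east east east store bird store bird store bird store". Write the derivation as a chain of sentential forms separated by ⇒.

S ⇒ S bird store   [S -> S bird store]
S bird store ⇒ S bird store bird store   [S -> S bird store]
S bird store bird store ⇒ S bird store bird store bird store   [S -> S bird store]
S bird store bird store bird store ⇒ S east Y bird store bird store bird store   [S -> S east Y]
S east Y bird store bird store bird store ⇒ S east Y east Y bird store bird store bird store   [S -> S east Y]
S east Y east Y bird store bird store bird store ⇒ S east Y east Y east Y bird store bird store bird store   [S -> S east Y]
S east Y east Y east Y bird store bird store bird store ⇒ store east Y east Y east Y bird store bird store bird store   [S -> store]
store east Y east Y east Y bird store bird store bird store ⇒ store east east east store east Y east Y bird store bird store bird store   [Y -> east east store]
store east east east store east Y east Y bird store bird store bird store ⇒ store east east east store east east east Y bird store bird store bird store   [Y -> east]
store east east east store east east east Y bird store bird store bird store ⇒ store east east east store east east east east east store bird store bird store bird store   [Y -> east east store]

S ⇒ S bird store ⇒ S bird store bird store ⇒ S bird store bird store bird store ⇒ S east Y bird store bird store bird store ⇒ S east Y east Y bird store bird store bird store ⇒ S east Y east Y east Y bird store bird store bird store ⇒ store east Y east Y east Y bird store bird store bird store ⇒ store east east east store east Y east Y bird store bird store bird store ⇒ store east east east store east east east Y bird store bird store bird store ⇒ store east east east store east east east east east store bird store bird store bird store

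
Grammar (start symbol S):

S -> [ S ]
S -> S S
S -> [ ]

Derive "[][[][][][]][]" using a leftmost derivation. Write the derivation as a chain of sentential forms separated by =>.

S => SS => []S => []SS => [][S]S => [][SS]S => [][SSS]S => [][SSSS]S => [][[]SSS]S => [][[][]SS]S => [][[][][]S]S => [][[][][][]]S => [][[][][][]][]

S => SS   [S -> S S]
SS => []S   [S -> [ ]]
[]S => []SS   [S -> S S]
[]SS => [][S]S   [S -> [ S ]]
[][S]S => [][SS]S   [S -> S S]
[][SS]S => [][SSS]S   [S -> S S]
[][SSS]S => [][SSSS]S   [S -> S S]
[][SSSS]S => [][[]SSS]S   [S -> [ ]]
[][[]SSS]S => [][[][]SS]S   [S -> [ ]]
[][[][]SS]S => [][[][][]S]S   [S -> [ ]]
[][[][][]S]S => [][[][][][]]S   [S -> [ ]]
[][[][][][]]S => [][[][][][]][]   [S -> [ ]]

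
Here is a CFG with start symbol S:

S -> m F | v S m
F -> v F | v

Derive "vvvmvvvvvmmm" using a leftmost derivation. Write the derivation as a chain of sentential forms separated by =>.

S => vSm => vvSmm => vvvSmmm => vvvmFmmm => vvvmvFmmm => vvvmvvFmmm => vvvmvvvFmmm => vvvmvvvvFmmm => vvvmvvvvvmmm

S => vSm   [S -> v S m]
vSm => vvSmm   [S -> v S m]
vvSmm => vvvSmmm   [S -> v S m]
vvvSmmm => vvvmFmmm   [S -> m F]
vvvmFmmm => vvvmvFmmm   [F -> v F]
vvvmvFmmm => vvvmvvFmmm   [F -> v F]
vvvmvvFmmm => vvvmvvvFmmm   [F -> v F]
vvvmvvvFmmm => vvvmvvvvFmmm   [F -> v F]
vvvmvvvvFmmm => vvvmvvvvvmmm   [F -> v]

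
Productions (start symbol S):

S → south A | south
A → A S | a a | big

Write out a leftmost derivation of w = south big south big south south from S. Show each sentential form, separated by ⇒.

S ⇒ south A   [S → south A]
south A ⇒ south A S   [A → A S]
south A S ⇒ south A S S   [A → A S]
south A S S ⇒ south A S S S   [A → A S]
south A S S S ⇒ south big S S S   [A → big]
south big S S S ⇒ south big south A S S   [S → south A]
south big south A S S ⇒ south big south big S S   [A → big]
south big south big S S ⇒ south big south big south S   [S → south]
south big south big south S ⇒ south big south big south south   [S → south]

S ⇒ south A ⇒ south A S ⇒ south A S S ⇒ south A S S S ⇒ south big S S S ⇒ south big south A S S ⇒ south big south big S S ⇒ south big south big south S ⇒ south big south big south south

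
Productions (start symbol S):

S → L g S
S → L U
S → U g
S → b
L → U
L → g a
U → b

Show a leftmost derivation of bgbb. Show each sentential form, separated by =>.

S=>LgS=>UgS=>bgS=>bgLU=>bgUU=>bgbU=>bgbb

S => LgS   [S → L g S]
LgS => UgS   [L → U]
UgS => bgS   [U → b]
bgS => bgLU   [S → L U]
bgLU => bgUU   [L → U]
bgUU => bgbU   [U → b]
bgbU => bgbb   [U → b]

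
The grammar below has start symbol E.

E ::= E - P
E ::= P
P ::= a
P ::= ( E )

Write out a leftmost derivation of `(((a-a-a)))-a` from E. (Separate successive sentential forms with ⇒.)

E ⇒ E-P ⇒ P-P ⇒ (E)-P ⇒ (P)-P ⇒ ((E))-P ⇒ ((P))-P ⇒ (((E)))-P ⇒ (((E-P)))-P ⇒ (((E-P-P)))-P ⇒ (((P-P-P)))-P ⇒ (((a-P-P)))-P ⇒ (((a-a-P)))-P ⇒ (((a-a-a)))-P ⇒ (((a-a-a)))-a

E ⇒ E-P   [E ::= E - P]
E-P ⇒ P-P   [E ::= P]
P-P ⇒ (E)-P   [P ::= ( E )]
(E)-P ⇒ (P)-P   [E ::= P]
(P)-P ⇒ ((E))-P   [P ::= ( E )]
((E))-P ⇒ ((P))-P   [E ::= P]
((P))-P ⇒ (((E)))-P   [P ::= ( E )]
(((E)))-P ⇒ (((E-P)))-P   [E ::= E - P]
(((E-P)))-P ⇒ (((E-P-P)))-P   [E ::= E - P]
(((E-P-P)))-P ⇒ (((P-P-P)))-P   [E ::= P]
(((P-P-P)))-P ⇒ (((a-P-P)))-P   [P ::= a]
(((a-P-P)))-P ⇒ (((a-a-P)))-P   [P ::= a]
(((a-a-P)))-P ⇒ (((a-a-a)))-P   [P ::= a]
(((a-a-a)))-P ⇒ (((a-a-a)))-a   [P ::= a]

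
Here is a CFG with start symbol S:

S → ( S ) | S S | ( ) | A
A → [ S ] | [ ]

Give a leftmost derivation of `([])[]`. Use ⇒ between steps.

S ⇒ SS ⇒ (S)S ⇒ (A)S ⇒ ([])S ⇒ ([])A ⇒ ([])[]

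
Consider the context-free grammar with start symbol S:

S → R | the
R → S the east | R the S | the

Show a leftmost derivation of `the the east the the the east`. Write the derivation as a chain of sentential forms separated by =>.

S => R => S the east => R the east => R the S the east => S the east the S the east => R the east the S the east => the the east the S the east => the the east the the the east

S => R   [S → R]
R => S the east   [R → S the east]
S the east => R the east   [S → R]
R the east => R the S the east   [R → R the S]
R the S the east => S the east the S the east   [R → S the east]
S the east the S the east => R the east the S the east   [S → R]
R the east the S the east => the the east the S the east   [R → the]
the the east the S the east => the the east the the the east   [S → the]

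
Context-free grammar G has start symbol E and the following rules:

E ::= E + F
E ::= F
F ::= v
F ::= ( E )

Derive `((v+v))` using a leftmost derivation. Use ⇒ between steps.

E ⇒ F ⇒ (E) ⇒ (F) ⇒ ((E)) ⇒ ((E+F)) ⇒ ((F+F)) ⇒ ((v+F)) ⇒ ((v+v))

E ⇒ F   [E ::= F]
F ⇒ (E)   [F ::= ( E )]
(E) ⇒ (F)   [E ::= F]
(F) ⇒ ((E))   [F ::= ( E )]
((E)) ⇒ ((E+F))   [E ::= E + F]
((E+F)) ⇒ ((F+F))   [E ::= F]
((F+F)) ⇒ ((v+F))   [F ::= v]
((v+F)) ⇒ ((v+v))   [F ::= v]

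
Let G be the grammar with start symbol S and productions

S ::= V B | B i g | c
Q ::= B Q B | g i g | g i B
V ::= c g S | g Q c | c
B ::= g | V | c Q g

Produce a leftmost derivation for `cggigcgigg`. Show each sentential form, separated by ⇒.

S ⇒ VB   [S ::= V B]
VB ⇒ cgSB   [V ::= c g S]
cgSB ⇒ cgBigB   [S ::= B i g]
cgBigB ⇒ cggigB   [B ::= g]
cggigB ⇒ cggigcQg   [B ::= c Q g]
cggigcQg ⇒ cggigcgigg   [Q ::= g i g]

S ⇒ VB ⇒ cgSB ⇒ cgBigB ⇒ cggigB ⇒ cggigcQg ⇒ cggigcgigg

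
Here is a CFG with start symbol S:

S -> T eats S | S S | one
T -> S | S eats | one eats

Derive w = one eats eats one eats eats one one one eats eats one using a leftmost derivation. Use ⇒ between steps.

S ⇒ T eats S ⇒ S eats eats S ⇒ S S eats eats S ⇒ T eats S S eats eats S ⇒ one eats eats S S eats eats S ⇒ one eats eats S S S eats eats S ⇒ one eats eats T eats S S S eats eats S ⇒ one eats eats one eats eats S S S eats eats S ⇒ one eats eats one eats eats one S S eats eats S ⇒ one eats eats one eats eats one one S eats eats S ⇒ one eats eats one eats eats one one one eats eats S ⇒ one eats eats one eats eats one one one eats eats one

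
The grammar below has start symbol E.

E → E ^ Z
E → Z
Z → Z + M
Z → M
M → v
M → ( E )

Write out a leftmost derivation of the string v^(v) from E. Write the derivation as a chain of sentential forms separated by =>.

E => E^Z => Z^Z => M^Z => v^Z => v^M => v^(E) => v^(Z) => v^(M) => v^(v)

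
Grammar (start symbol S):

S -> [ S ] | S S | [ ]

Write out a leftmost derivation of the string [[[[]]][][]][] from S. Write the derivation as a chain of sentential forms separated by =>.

S => SS => [S]S => [SS]S => [SSS]S => [[S]SS]S => [[[S]]SS]S => [[[[]]]SS]S => [[[[]]][]S]S => [[[[]]][][]]S => [[[[]]][][]][]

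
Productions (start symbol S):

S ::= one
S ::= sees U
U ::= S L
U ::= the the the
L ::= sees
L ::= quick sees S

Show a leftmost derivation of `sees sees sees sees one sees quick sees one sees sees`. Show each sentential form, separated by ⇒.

S ⇒ sees U ⇒ sees S L ⇒ sees sees U L ⇒ sees sees S L L ⇒ sees sees sees U L L ⇒ sees sees sees S L L L ⇒ sees sees sees sees U L L L ⇒ sees sees sees sees S L L L L ⇒ sees sees sees sees one L L L L ⇒ sees sees sees sees one sees L L L ⇒ sees sees sees sees one sees quick sees S L L ⇒ sees sees sees sees one sees quick sees one L L ⇒ sees sees sees sees one sees quick sees one sees L ⇒ sees sees sees sees one sees quick sees one sees sees

S ⇒ sees U   [S ::= sees U]
sees U ⇒ sees S L   [U ::= S L]
sees S L ⇒ sees sees U L   [S ::= sees U]
sees sees U L ⇒ sees sees S L L   [U ::= S L]
sees sees S L L ⇒ sees sees sees U L L   [S ::= sees U]
sees sees sees U L L ⇒ sees sees sees S L L L   [U ::= S L]
sees sees sees S L L L ⇒ sees sees sees sees U L L L   [S ::= sees U]
sees sees sees sees U L L L ⇒ sees sees sees sees S L L L L   [U ::= S L]
sees sees sees sees S L L L L ⇒ sees sees sees sees one L L L L   [S ::= one]
sees sees sees sees one L L L L ⇒ sees sees sees sees one sees L L L   [L ::= sees]
sees sees sees sees one sees L L L ⇒ sees sees sees sees one sees quick sees S L L   [L ::= quick sees S]
sees sees sees sees one sees quick sees S L L ⇒ sees sees sees sees one sees quick sees one L L   [S ::= one]
sees sees sees sees one sees quick sees one L L ⇒ sees sees sees sees one sees quick sees one sees L   [L ::= sees]
sees sees sees sees one sees quick sees one sees L ⇒ sees sees sees sees one sees quick sees one sees sees   [L ::= sees]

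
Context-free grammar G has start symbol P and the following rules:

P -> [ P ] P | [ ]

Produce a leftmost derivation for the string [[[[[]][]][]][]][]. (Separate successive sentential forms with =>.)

P => [P]P   [P -> [ P ] P]
[P]P => [[P]P]P   [P -> [ P ] P]
[[P]P]P => [[[P]P]P]P   [P -> [ P ] P]
[[[P]P]P]P => [[[[P]P]P]P]P   [P -> [ P ] P]
[[[[P]P]P]P]P => [[[[[]]P]P]P]P   [P -> [ ]]
[[[[[]]P]P]P]P => [[[[[]][]]P]P]P   [P -> [ ]]
[[[[[]][]]P]P]P => [[[[[]][]][]]P]P   [P -> [ ]]
[[[[[]][]][]]P]P => [[[[[]][]][]][]]P   [P -> [ ]]
[[[[[]][]][]][]]P => [[[[[]][]][]][]][]   [P -> [ ]]

P => [P]P => [[P]P]P => [[[P]P]P]P => [[[[P]P]P]P]P => [[[[[]]P]P]P]P => [[[[[]][]]P]P]P => [[[[[]][]][]]P]P => [[[[[]][]][]][]]P => [[[[[]][]][]][]][]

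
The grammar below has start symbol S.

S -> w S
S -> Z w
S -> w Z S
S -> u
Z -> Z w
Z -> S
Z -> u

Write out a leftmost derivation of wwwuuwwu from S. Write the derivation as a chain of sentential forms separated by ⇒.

S ⇒ wZS ⇒ wZwS ⇒ wSwS ⇒ wZwwS ⇒ wSwwS ⇒ wwSwwS ⇒ wwwZSwwS ⇒ wwwuSwwS ⇒ wwwuuwwS ⇒ wwwuuwwu

S ⇒ wZS   [S -> w Z S]
wZS ⇒ wZwS   [Z -> Z w]
wZwS ⇒ wSwS   [Z -> S]
wSwS ⇒ wZwwS   [S -> Z w]
wZwwS ⇒ wSwwS   [Z -> S]
wSwwS ⇒ wwSwwS   [S -> w S]
wwSwwS ⇒ wwwZSwwS   [S -> w Z S]
wwwZSwwS ⇒ wwwuSwwS   [Z -> u]
wwwuSwwS ⇒ wwwuuwwS   [S -> u]
wwwuuwwS ⇒ wwwuuwwu   [S -> u]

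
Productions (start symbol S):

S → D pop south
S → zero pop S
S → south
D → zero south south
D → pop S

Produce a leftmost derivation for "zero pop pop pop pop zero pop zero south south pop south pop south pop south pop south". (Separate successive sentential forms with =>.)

S => zero pop S => zero pop D pop south => zero pop pop S pop south => zero pop pop D pop south pop south => zero pop pop pop S pop south pop south => zero pop pop pop D pop south pop south pop south => zero pop pop pop pop S pop south pop south pop south => zero pop pop pop pop zero pop S pop south pop south pop south => zero pop pop pop pop zero pop D pop south pop south pop south pop south => zero pop pop pop pop zero pop zero south south pop south pop south pop south pop south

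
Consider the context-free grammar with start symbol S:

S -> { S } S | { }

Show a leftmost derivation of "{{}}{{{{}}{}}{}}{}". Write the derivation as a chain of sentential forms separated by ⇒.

S ⇒ {S}S   [S -> { S } S]
{S}S ⇒ {{}}S   [S -> { }]
{{}}S ⇒ {{}}{S}S   [S -> { S } S]
{{}}{S}S ⇒ {{}}{{S}S}S   [S -> { S } S]
{{}}{{S}S}S ⇒ {{}}{{{S}S}S}S   [S -> { S } S]
{{}}{{{S}S}S}S ⇒ {{}}{{{{}}S}S}S   [S -> { }]
{{}}{{{{}}S}S}S ⇒ {{}}{{{{}}{}}S}S   [S -> { }]
{{}}{{{{}}{}}S}S ⇒ {{}}{{{{}}{}}{}}S   [S -> { }]
{{}}{{{{}}{}}{}}S ⇒ {{}}{{{{}}{}}{}}{}   [S -> { }]

S ⇒ {S}S ⇒ {{}}S ⇒ {{}}{S}S ⇒ {{}}{{S}S}S ⇒ {{}}{{{S}S}S}S ⇒ {{}}{{{{}}S}S}S ⇒ {{}}{{{{}}{}}S}S ⇒ {{}}{{{{}}{}}{}}S ⇒ {{}}{{{{}}{}}{}}{}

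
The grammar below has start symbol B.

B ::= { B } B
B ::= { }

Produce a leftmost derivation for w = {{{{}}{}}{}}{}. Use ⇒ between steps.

B ⇒ {B}B ⇒ {{B}B}B ⇒ {{{B}B}B}B ⇒ {{{{}}B}B}B ⇒ {{{{}}{}}B}B ⇒ {{{{}}{}}{}}B ⇒ {{{{}}{}}{}}{}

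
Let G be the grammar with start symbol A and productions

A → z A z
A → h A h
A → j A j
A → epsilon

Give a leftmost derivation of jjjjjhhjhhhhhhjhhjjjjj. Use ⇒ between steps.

A ⇒ jAj   [A → j A j]
jAj ⇒ jjAjj   [A → j A j]
jjAjj ⇒ jjjAjjj   [A → j A j]
jjjAjjj ⇒ jjjjAjjjj   [A → j A j]
jjjjAjjjj ⇒ jjjjjAjjjjj   [A → j A j]
jjjjjAjjjjj ⇒ jjjjjhAhjjjjj   [A → h A h]
jjjjjhAhjjjjj ⇒ jjjjjhhAhhjjjjj   [A → h A h]
jjjjjhhAhhjjjjj ⇒ jjjjjhhjAjhhjjjjj   [A → j A j]
jjjjjhhjAjhhjjjjj ⇒ jjjjjhhjhAhjhhjjjjj   [A → h A h]
jjjjjhhjhAhjhhjjjjj ⇒ jjjjjhhjhhAhhjhhjjjjj   [A → h A h]
jjjjjhhjhhAhhjhhjjjjj ⇒ jjjjjhhjhhhAhhhjhhjjjjj   [A → h A h]
jjjjjhhjhhhAhhhjhhjjjjj ⇒ jjjjjhhjhhhhhhjhhjjjjj   [A → epsilon]

A ⇒ jAj ⇒ jjAjj ⇒ jjjAjjj ⇒ jjjjAjjjj ⇒ jjjjjAjjjjj ⇒ jjjjjhAhjjjjj ⇒ jjjjjhhAhhjjjjj ⇒ jjjjjhhjAjhhjjjjj ⇒ jjjjjhhjhAhjhhjjjjj ⇒ jjjjjhhjhhAhhjhhjjjjj ⇒ jjjjjhhjhhhAhhhjhhjjjjj ⇒ jjjjjhhjhhhhhhjhhjjjjj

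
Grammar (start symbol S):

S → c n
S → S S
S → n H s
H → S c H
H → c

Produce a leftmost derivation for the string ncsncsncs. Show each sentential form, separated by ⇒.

S⇒SS⇒SSS⇒nHsSS⇒ncsSS⇒ncsnHsS⇒ncsncsS⇒ncsncsnHs⇒ncsncsncs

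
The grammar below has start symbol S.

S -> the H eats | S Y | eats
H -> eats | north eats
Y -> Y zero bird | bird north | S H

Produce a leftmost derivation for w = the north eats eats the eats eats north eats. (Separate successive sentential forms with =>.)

S => S Y   [S -> S Y]
S Y => the H eats Y   [S -> the H eats]
the H eats Y => the north eats eats Y   [H -> north eats]
the north eats eats Y => the north eats eats S H   [Y -> S H]
the north eats eats S H => the north eats eats the H eats H   [S -> the H eats]
the north eats eats the H eats H => the north eats eats the eats eats H   [H -> eats]
the north eats eats the eats eats H => the north eats eats the eats eats north eats   [H -> north eats]

S => S Y => the H eats Y => the north eats eats Y => the north eats eats S H => the north eats eats the H eats H => the north eats eats the eats eats H => the north eats eats the eats eats north eats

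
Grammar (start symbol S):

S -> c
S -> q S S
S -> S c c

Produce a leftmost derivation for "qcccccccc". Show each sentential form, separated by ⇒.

S ⇒ Scc   [S -> S c c]
Scc ⇒ Scccc   [S -> S c c]
Scccc ⇒ qSScccc   [S -> q S S]
qSScccc ⇒ qSccScccc   [S -> S c c]
qSccScccc ⇒ qcccScccc   [S -> c]
qcccScccc ⇒ qcccccccc   [S -> c]

S ⇒ Scc ⇒ Scccc ⇒ qSScccc ⇒ qSccScccc ⇒ qcccScccc ⇒ qcccccccc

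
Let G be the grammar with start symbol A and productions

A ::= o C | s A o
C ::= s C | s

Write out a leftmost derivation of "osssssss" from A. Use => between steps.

A => oC => osC => ossC => osssC => ossssC => osssssC => ossssssC => osssssss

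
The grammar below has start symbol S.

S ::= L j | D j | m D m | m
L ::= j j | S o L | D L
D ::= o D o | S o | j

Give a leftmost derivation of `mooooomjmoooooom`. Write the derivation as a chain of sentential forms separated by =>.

S => mDm   [S ::= m D m]
mDm => moDom   [D ::= o D o]
moDom => mooDoom   [D ::= o D o]
mooDoom => moooDooom   [D ::= o D o]
moooDooom => mooooDoooom   [D ::= o D o]
mooooDoooom => moooooDooooom   [D ::= o D o]
moooooDooooom => moooooSoooooom   [D ::= S o]
moooooSoooooom => mooooomDmoooooom   [S ::= m D m]
mooooomDmoooooom => mooooomjmoooooom   [D ::= j]

S => mDm => moDom => mooDoom => moooDooom => mooooDoooom => moooooDooooom => moooooSoooooom => mooooomDmoooooom => mooooomjmoooooom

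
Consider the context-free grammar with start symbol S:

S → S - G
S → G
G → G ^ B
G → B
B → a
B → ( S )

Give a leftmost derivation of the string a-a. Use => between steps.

S => S-G => G-G => B-G => a-G => a-B => a-a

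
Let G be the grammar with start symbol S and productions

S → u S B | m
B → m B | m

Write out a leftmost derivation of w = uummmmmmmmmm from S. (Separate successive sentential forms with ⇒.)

S ⇒ uSB ⇒ uuSBB ⇒ uumBB ⇒ uummBB ⇒ uummmBB ⇒ uummmmBB ⇒ uummmmmBB ⇒ uummmmmmBB ⇒ uummmmmmmBB ⇒ uummmmmmmmB ⇒ uummmmmmmmmB ⇒ uummmmmmmmmm

S ⇒ uSB   [S → u S B]
uSB ⇒ uuSBB   [S → u S B]
uuSBB ⇒ uumBB   [S → m]
uumBB ⇒ uummBB   [B → m B]
uummBB ⇒ uummmBB   [B → m B]
uummmBB ⇒ uummmmBB   [B → m B]
uummmmBB ⇒ uummmmmBB   [B → m B]
uummmmmBB ⇒ uummmmmmBB   [B → m B]
uummmmmmBB ⇒ uummmmmmmBB   [B → m B]
uummmmmmmBB ⇒ uummmmmmmmB   [B → m]
uummmmmmmmB ⇒ uummmmmmmmmB   [B → m B]
uummmmmmmmmB ⇒ uummmmmmmmmm   [B → m]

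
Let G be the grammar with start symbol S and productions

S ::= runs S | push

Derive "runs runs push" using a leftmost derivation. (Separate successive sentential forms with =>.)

S => runs S => runs runs S => runs runs push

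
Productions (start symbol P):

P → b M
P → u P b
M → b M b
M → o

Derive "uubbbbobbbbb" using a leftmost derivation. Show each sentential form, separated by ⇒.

P ⇒ uPb ⇒ uuPbb ⇒ uubMbb ⇒ uubbMbbb ⇒ uubbbMbbbb ⇒ uubbbbMbbbbb ⇒ uubbbbobbbbb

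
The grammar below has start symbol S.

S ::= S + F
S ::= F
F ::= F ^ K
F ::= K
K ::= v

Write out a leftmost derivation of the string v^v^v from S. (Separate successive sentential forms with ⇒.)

S ⇒ F ⇒ F^K ⇒ F^K^K ⇒ K^K^K ⇒ v^K^K ⇒ v^v^K ⇒ v^v^v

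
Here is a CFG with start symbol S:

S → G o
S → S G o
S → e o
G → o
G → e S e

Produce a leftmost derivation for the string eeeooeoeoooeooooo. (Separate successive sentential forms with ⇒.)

S ⇒ SGo ⇒ SGoGo ⇒ GoGoGo ⇒ eSeoGoGo ⇒ eSGoeoGoGo ⇒ eGoGoeoGoGo ⇒ eeSeoGoeoGoGo ⇒ eeGoeoGoeoGoGo ⇒ eeeSeoeoGoeoGoGo ⇒ eeeGoeoeoGoeoGoGo ⇒ eeeooeoeoGoeoGoGo ⇒ eeeooeoeoooeoGoGo ⇒ eeeooeoeoooeoooGo ⇒ eeeooeoeoooeooooo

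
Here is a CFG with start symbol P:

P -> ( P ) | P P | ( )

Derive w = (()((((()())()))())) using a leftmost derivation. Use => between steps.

P => (P)   [P -> ( P )]
(P) => (PP)   [P -> P P]
(PP) => (()P)   [P -> ( )]
(()P) => (()(P))   [P -> ( P )]
(()(P)) => (()(PP))   [P -> P P]
(()(PP)) => (()((P)P))   [P -> ( P )]
(()((P)P)) => (()(((P))P))   [P -> ( P )]
(()(((P))P)) => (()(((PP))P))   [P -> P P]
(()(((PP))P)) => (()((((P)P))P))   [P -> ( P )]
(()((((P)P))P)) => (()((((PP)P))P))   [P -> P P]
(()((((PP)P))P)) => (()((((()P)P))P))   [P -> ( )]
(()((((()P)P))P)) => (()((((()())P))P))   [P -> ( )]
(()((((()())P))P)) => (()((((()())()))P))   [P -> ( )]
(()((((()())()))P)) => (()((((()())()))()))   [P -> ( )]

P => (P) => (PP) => (()P) => (()(P)) => (()(PP)) => (()((P)P)) => (()(((P))P)) => (()(((PP))P)) => (()((((P)P))P)) => (()((((PP)P))P)) => (()((((()P)P))P)) => (()((((()())P))P)) => (()((((()())()))P)) => (()((((()())()))()))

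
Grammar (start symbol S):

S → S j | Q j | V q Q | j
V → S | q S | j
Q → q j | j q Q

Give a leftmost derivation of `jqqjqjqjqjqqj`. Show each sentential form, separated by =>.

S => VqQ => SqQ => VqQqQ => jqQqQ => jqqjqQ => jqqjqjqQ => jqqjqjqjqQ => jqqjqjqjqjqQ => jqqjqjqjqjqqj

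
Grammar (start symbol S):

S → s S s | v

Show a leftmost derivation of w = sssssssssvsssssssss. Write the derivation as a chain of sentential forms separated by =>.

S=>sSs=>ssSss=>sssSsss=>ssssSssss=>sssssSsssss=>ssssssSssssss=>sssssssSsssssss=>ssssssssSssssssss=>sssssssssSsssssssss=>sssssssssvsssssssss

S => sSs   [S → s S s]
sSs => ssSss   [S → s S s]
ssSss => sssSsss   [S → s S s]
sssSsss => ssssSssss   [S → s S s]
ssssSssss => sssssSsssss   [S → s S s]
sssssSsssss => ssssssSssssss   [S → s S s]
ssssssSssssss => sssssssSsssssss   [S → s S s]
sssssssSsssssss => ssssssssSssssssss   [S → s S s]
ssssssssSssssssss => sssssssssSsssssssss   [S → s S s]
sssssssssSsssssssss => sssssssssvsssssssss   [S → v]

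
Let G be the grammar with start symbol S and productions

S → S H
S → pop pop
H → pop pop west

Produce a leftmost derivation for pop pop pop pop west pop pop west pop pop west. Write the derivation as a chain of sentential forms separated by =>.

S => S H => S H H => S H H H => pop pop H H H => pop pop pop pop west H H => pop pop pop pop west pop pop west H => pop pop pop pop west pop pop west pop pop west

S => S H   [S → S H]
S H => S H H   [S → S H]
S H H => S H H H   [S → S H]
S H H H => pop pop H H H   [S → pop pop]
pop pop H H H => pop pop pop pop west H H   [H → pop pop west]
pop pop pop pop west H H => pop pop pop pop west pop pop west H   [H → pop pop west]
pop pop pop pop west pop pop west H => pop pop pop pop west pop pop west pop pop west   [H → pop pop west]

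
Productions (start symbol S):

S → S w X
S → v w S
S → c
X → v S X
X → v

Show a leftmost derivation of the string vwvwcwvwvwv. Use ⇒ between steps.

S ⇒ SwX ⇒ vwSwX ⇒ vwvwSwX ⇒ vwvwSwXwX ⇒ vwvwSwXwXwX ⇒ vwvwcwXwXwX ⇒ vwvwcwvwXwX ⇒ vwvwcwvwvwX ⇒ vwvwcwvwvwv

S ⇒ SwX   [S → S w X]
SwX ⇒ vwSwX   [S → v w S]
vwSwX ⇒ vwvwSwX   [S → v w S]
vwvwSwX ⇒ vwvwSwXwX   [S → S w X]
vwvwSwXwX ⇒ vwvwSwXwXwX   [S → S w X]
vwvwSwXwXwX ⇒ vwvwcwXwXwX   [S → c]
vwvwcwXwXwX ⇒ vwvwcwvwXwX   [X → v]
vwvwcwvwXwX ⇒ vwvwcwvwvwX   [X → v]
vwvwcwvwvwX ⇒ vwvwcwvwvwv   [X → v]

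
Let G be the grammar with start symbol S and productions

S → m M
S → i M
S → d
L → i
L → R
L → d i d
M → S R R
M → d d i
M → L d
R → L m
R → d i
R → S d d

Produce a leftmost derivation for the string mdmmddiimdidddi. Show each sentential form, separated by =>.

S => mM   [S → m M]
mM => mSRR   [M → S R R]
mSRR => mdRR   [S → d]
mdRR => mdSddR   [R → S d d]
mdSddR => mdmMddR   [S → m M]
mdmMddR => mdmSRRddR   [M → S R R]
mdmSRRddR => mdmmMRRddR   [S → m M]
mdmmMRRddR => mdmmddiRRddR   [M → d d i]
mdmmddiRRddR => mdmmddiLmRddR   [R → L m]
mdmmddiLmRddR => mdmmddiimRddR   [L → i]
mdmmddiimRddR => mdmmddiimdiddR   [R → d i]
mdmmddiimdiddR => mdmmddiimdidddi   [R → d i]

S=>mM=>mSRR=>mdRR=>mdSddR=>mdmMddR=>mdmSRRddR=>mdmmMRRddR=>mdmmddiRRddR=>mdmmddiLmRddR=>mdmmddiimRddR=>mdmmddiimdiddR=>mdmmddiimdidddi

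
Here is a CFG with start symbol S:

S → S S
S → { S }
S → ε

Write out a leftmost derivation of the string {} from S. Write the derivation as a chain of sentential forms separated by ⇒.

S ⇒ SS   [S → S S]
SS ⇒ SSS   [S → S S]
SSS ⇒ {S}SS   [S → { S }]
{S}SS ⇒ {}SS   [S → ε]
{}SS ⇒ {}S   [S → ε]
{}S ⇒ {}   [S → ε]

S⇒SS⇒SSS⇒{S}SS⇒{}SS⇒{}S⇒{}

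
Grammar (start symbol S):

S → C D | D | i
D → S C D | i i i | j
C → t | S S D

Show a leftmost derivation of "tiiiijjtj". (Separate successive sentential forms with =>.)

S => D => SCD => CDCD => SSDDCD => CDSDDCD => tDSDDCD => tiiiSDDCD => tiiiiDDCD => tiiiijDCD => tiiiijjCD => tiiiijjtD => tiiiijjtj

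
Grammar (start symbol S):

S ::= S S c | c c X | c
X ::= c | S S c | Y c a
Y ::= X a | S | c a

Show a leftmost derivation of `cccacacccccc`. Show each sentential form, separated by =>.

S => SSc   [S ::= S S c]
SSc => SScSc   [S ::= S S c]
SScSc => SScScSc   [S ::= S S c]
SScScSc => ccXScScSc   [S ::= c c X]
ccXScScSc => ccYcaScScSc   [X ::= Y c a]
ccYcaScScSc => ccXacaScScSc   [Y ::= X a]
ccXacaScScSc => cccacaScScSc   [X ::= c]
cccacaScScSc => cccacaccScSc   [S ::= c]
cccacaccScSc => cccacaccccSc   [S ::= c]
cccacaccccSc => cccacacccccc   [S ::= c]

S => SSc => SScSc => SScScSc => ccXScScSc => ccYcaScScSc => ccXacaScScSc => cccacaScScSc => cccacaccScSc => cccacaccccSc => cccacacccccc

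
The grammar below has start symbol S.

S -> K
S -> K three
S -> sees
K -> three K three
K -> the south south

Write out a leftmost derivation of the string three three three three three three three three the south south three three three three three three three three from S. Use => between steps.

S => K   [S -> K]
K => three K three   [K -> three K three]
three K three => three three K three three   [K -> three K three]
three three K three three => three three three K three three three   [K -> three K three]
three three three K three three three => three three three three K three three three three   [K -> three K three]
three three three three K three three three three => three three three three three K three three three three three   [K -> three K three]
three three three three three K three three three three three => three three three three three three K three three three three three three   [K -> three K three]
three three three three three three K three three three three three three => three three three three three three three K three three three three three three three   [K -> three K three]
three three three three three three three K three three three three three three three => three three three three three three three three K three three three three three three three three   [K -> three K three]
three three three three three three three three K three three three three three three three three => three three three three three three three three the south south three three three three three three three three   [K -> the south south]

S => K => three K three => three three K three three => three three three K three three three => three three three three K three three three three => three three three three three K three three three three three => three three three three three three K three three three three three three => three three three three three three three K three three three three three three three => three three three three three three three three K three three three three three three three three => three three three three three three three three the south south three three three three three three three three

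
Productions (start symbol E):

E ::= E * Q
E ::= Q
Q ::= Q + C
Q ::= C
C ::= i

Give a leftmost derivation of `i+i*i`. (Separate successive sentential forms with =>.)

E=>E*Q=>Q*Q=>Q+C*Q=>C+C*Q=>i+C*Q=>i+i*Q=>i+i*C=>i+i*i

E => E*Q   [E ::= E * Q]
E*Q => Q*Q   [E ::= Q]
Q*Q => Q+C*Q   [Q ::= Q + C]
Q+C*Q => C+C*Q   [Q ::= C]
C+C*Q => i+C*Q   [C ::= i]
i+C*Q => i+i*Q   [C ::= i]
i+i*Q => i+i*C   [Q ::= C]
i+i*C => i+i*i   [C ::= i]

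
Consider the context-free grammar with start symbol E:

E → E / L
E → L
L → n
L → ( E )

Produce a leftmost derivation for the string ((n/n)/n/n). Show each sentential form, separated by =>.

E=>L=>(E)=>(E/L)=>(E/L/L)=>(L/L/L)=>((E)/L/L)=>((E/L)/L/L)=>((L/L)/L/L)=>((n/L)/L/L)=>((n/n)/L/L)=>((n/n)/n/L)=>((n/n)/n/n)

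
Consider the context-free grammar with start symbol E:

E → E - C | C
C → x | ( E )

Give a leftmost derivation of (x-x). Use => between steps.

E => C   [E → C]
C => (E)   [C → ( E )]
(E) => (E-C)   [E → E - C]
(E-C) => (C-C)   [E → C]
(C-C) => (x-C)   [C → x]
(x-C) => (x-x)   [C → x]

E => C => (E) => (E-C) => (C-C) => (x-C) => (x-x)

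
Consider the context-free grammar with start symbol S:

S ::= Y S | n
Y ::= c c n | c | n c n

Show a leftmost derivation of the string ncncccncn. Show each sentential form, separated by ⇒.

S⇒YS⇒ncnS⇒ncnYS⇒ncncS⇒ncncYS⇒ncncccnS⇒ncncccnYS⇒ncncccncS⇒ncncccncn

S ⇒ YS   [S ::= Y S]
YS ⇒ ncnS   [Y ::= n c n]
ncnS ⇒ ncnYS   [S ::= Y S]
ncnYS ⇒ ncncS   [Y ::= c]
ncncS ⇒ ncncYS   [S ::= Y S]
ncncYS ⇒ ncncccnS   [Y ::= c c n]
ncncccnS ⇒ ncncccnYS   [S ::= Y S]
ncncccnYS ⇒ ncncccncS   [Y ::= c]
ncncccncS ⇒ ncncccncn   [S ::= n]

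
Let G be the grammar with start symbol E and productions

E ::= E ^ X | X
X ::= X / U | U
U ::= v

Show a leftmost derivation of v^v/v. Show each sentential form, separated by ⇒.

E ⇒ E^X   [E ::= E ^ X]
E^X ⇒ X^X   [E ::= X]
X^X ⇒ U^X   [X ::= U]
U^X ⇒ v^X   [U ::= v]
v^X ⇒ v^X/U   [X ::= X / U]
v^X/U ⇒ v^U/U   [X ::= U]
v^U/U ⇒ v^v/U   [U ::= v]
v^v/U ⇒ v^v/v   [U ::= v]

E ⇒ E^X ⇒ X^X ⇒ U^X ⇒ v^X ⇒ v^X/U ⇒ v^U/U ⇒ v^v/U ⇒ v^v/v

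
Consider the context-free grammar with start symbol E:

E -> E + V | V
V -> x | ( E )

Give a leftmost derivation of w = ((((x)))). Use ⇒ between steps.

E ⇒ V   [E -> V]
V ⇒ (E)   [V -> ( E )]
(E) ⇒ (V)   [E -> V]
(V) ⇒ ((E))   [V -> ( E )]
((E)) ⇒ ((V))   [E -> V]
((V)) ⇒ (((E)))   [V -> ( E )]
(((E))) ⇒ (((V)))   [E -> V]
(((V))) ⇒ ((((E))))   [V -> ( E )]
((((E)))) ⇒ ((((V))))   [E -> V]
((((V)))) ⇒ ((((x))))   [V -> x]

E ⇒ V ⇒ (E) ⇒ (V) ⇒ ((E)) ⇒ ((V)) ⇒ (((E))) ⇒ (((V))) ⇒ ((((E)))) ⇒ ((((V)))) ⇒ ((((x))))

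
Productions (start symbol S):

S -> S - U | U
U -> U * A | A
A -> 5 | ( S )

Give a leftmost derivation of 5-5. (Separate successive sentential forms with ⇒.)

S⇒S-U⇒U-U⇒A-U⇒5-U⇒5-A⇒5-5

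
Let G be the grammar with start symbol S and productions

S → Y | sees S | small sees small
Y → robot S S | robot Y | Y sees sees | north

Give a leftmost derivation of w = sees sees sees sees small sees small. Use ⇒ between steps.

S ⇒ sees S   [S → sees S]
sees S ⇒ sees sees S   [S → sees S]
sees sees S ⇒ sees sees sees S   [S → sees S]
sees sees sees S ⇒ sees sees sees sees S   [S → sees S]
sees sees sees sees S ⇒ sees sees sees sees small sees small   [S → small sees small]

S ⇒ sees S ⇒ sees sees S ⇒ sees sees sees S ⇒ sees sees sees sees S ⇒ sees sees sees sees small sees small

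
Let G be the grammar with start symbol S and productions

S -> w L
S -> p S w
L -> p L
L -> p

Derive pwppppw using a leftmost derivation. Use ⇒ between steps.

S ⇒ pSw ⇒ pwLw ⇒ pwpLw ⇒ pwppLw ⇒ pwpppLw ⇒ pwppppw

S ⇒ pSw   [S -> p S w]
pSw ⇒ pwLw   [S -> w L]
pwLw ⇒ pwpLw   [L -> p L]
pwpLw ⇒ pwppLw   [L -> p L]
pwppLw ⇒ pwpppLw   [L -> p L]
pwpppLw ⇒ pwppppw   [L -> p]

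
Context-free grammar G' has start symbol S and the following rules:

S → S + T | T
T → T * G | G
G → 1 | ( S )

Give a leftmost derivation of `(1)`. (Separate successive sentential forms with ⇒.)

S⇒T⇒G⇒(S)⇒(T)⇒(G)⇒(1)

S ⇒ T   [S → T]
T ⇒ G   [T → G]
G ⇒ (S)   [G → ( S )]
(S) ⇒ (T)   [S → T]
(T) ⇒ (G)   [T → G]
(G) ⇒ (1)   [G → 1]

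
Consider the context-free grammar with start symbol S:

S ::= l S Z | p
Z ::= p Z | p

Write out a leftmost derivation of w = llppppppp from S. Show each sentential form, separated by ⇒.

S⇒lSZ⇒llSZZ⇒llpZZ⇒llppZ⇒llpppZ⇒llppppZ⇒llpppppZ⇒llppppppZ⇒llppppppp

S ⇒ lSZ   [S ::= l S Z]
lSZ ⇒ llSZZ   [S ::= l S Z]
llSZZ ⇒ llpZZ   [S ::= p]
llpZZ ⇒ llppZ   [Z ::= p]
llppZ ⇒ llpppZ   [Z ::= p Z]
llpppZ ⇒ llppppZ   [Z ::= p Z]
llppppZ ⇒ llpppppZ   [Z ::= p Z]
llpppppZ ⇒ llppppppZ   [Z ::= p Z]
llppppppZ ⇒ llppppppp   [Z ::= p]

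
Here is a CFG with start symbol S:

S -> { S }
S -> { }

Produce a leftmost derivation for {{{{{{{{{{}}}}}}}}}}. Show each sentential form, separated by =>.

S => {S} => {{S}} => {{{S}}} => {{{{S}}}} => {{{{{S}}}}} => {{{{{{S}}}}}} => {{{{{{{S}}}}}}} => {{{{{{{{S}}}}}}}} => {{{{{{{{{S}}}}}}}}} => {{{{{{{{{{}}}}}}}}}}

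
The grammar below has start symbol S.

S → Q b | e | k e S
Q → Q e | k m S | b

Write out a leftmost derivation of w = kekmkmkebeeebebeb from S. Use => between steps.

S => keS => keQb => keQeb => kekmSeb => kekmQbeb => kekmQebeb => kekmkmSebeb => kekmkmkeSebeb => kekmkmkeQbebeb => kekmkmkeQebebeb => kekmkmkeQeebebeb => kekmkmkeQeeebebeb => kekmkmkebeeebebeb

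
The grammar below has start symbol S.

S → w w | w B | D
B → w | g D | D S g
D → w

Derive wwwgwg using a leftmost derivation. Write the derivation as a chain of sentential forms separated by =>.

S => wB   [S → w B]
wB => wDSg   [B → D S g]
wDSg => wwSg   [D → w]
wwSg => wwwBg   [S → w B]
wwwBg => wwwgDg   [B → g D]
wwwgDg => wwwgwg   [D → w]

S=>wB=>wDSg=>wwSg=>wwwBg=>wwwgDg=>wwwgwg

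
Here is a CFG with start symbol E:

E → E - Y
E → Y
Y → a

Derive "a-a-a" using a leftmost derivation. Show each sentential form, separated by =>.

E => E-Y   [E → E - Y]
E-Y => E-Y-Y   [E → E - Y]
E-Y-Y => Y-Y-Y   [E → Y]
Y-Y-Y => a-Y-Y   [Y → a]
a-Y-Y => a-a-Y   [Y → a]
a-a-Y => a-a-a   [Y → a]

E => E-Y => E-Y-Y => Y-Y-Y => a-Y-Y => a-a-Y => a-a-a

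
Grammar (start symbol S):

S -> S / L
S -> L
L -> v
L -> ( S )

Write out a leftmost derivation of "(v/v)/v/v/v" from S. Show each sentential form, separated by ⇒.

S ⇒ S/L ⇒ S/L/L ⇒ S/L/L/L ⇒ L/L/L/L ⇒ (S)/L/L/L ⇒ (S/L)/L/L/L ⇒ (L/L)/L/L/L ⇒ (v/L)/L/L/L ⇒ (v/v)/L/L/L ⇒ (v/v)/v/L/L ⇒ (v/v)/v/v/L ⇒ (v/v)/v/v/v

S ⇒ S/L   [S -> S / L]
S/L ⇒ S/L/L   [S -> S / L]
S/L/L ⇒ S/L/L/L   [S -> S / L]
S/L/L/L ⇒ L/L/L/L   [S -> L]
L/L/L/L ⇒ (S)/L/L/L   [L -> ( S )]
(S)/L/L/L ⇒ (S/L)/L/L/L   [S -> S / L]
(S/L)/L/L/L ⇒ (L/L)/L/L/L   [S -> L]
(L/L)/L/L/L ⇒ (v/L)/L/L/L   [L -> v]
(v/L)/L/L/L ⇒ (v/v)/L/L/L   [L -> v]
(v/v)/L/L/L ⇒ (v/v)/v/L/L   [L -> v]
(v/v)/v/L/L ⇒ (v/v)/v/v/L   [L -> v]
(v/v)/v/v/L ⇒ (v/v)/v/v/v   [L -> v]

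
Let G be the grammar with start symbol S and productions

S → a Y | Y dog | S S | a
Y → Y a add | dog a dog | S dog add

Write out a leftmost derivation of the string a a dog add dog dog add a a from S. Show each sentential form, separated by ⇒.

S ⇒ S S ⇒ S S S ⇒ a Y S S ⇒ a S dog add S S ⇒ a Y dog dog add S S ⇒ a S dog add dog dog add S S ⇒ a a dog add dog dog add S S ⇒ a a dog add dog dog add a S ⇒ a a dog add dog dog add a a

S ⇒ S S   [S → S S]
S S ⇒ S S S   [S → S S]
S S S ⇒ a Y S S   [S → a Y]
a Y S S ⇒ a S dog add S S   [Y → S dog add]
a S dog add S S ⇒ a Y dog dog add S S   [S → Y dog]
a Y dog dog add S S ⇒ a S dog add dog dog add S S   [Y → S dog add]
a S dog add dog dog add S S ⇒ a a dog add dog dog add S S   [S → a]
a a dog add dog dog add S S ⇒ a a dog add dog dog add a S   [S → a]
a a dog add dog dog add a S ⇒ a a dog add dog dog add a a   [S → a]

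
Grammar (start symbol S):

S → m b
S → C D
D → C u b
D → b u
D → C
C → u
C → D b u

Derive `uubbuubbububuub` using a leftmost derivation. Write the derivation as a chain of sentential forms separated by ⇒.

S ⇒ CD   [S → C D]
CD ⇒ DbuD   [C → D b u]
DbuD ⇒ CubbuD   [D → C u b]
CubbuD ⇒ DbuubbuD   [C → D b u]
DbuubbuD ⇒ CubbuubbuD   [D → C u b]
CubbuubbuD ⇒ uubbuubbuD   [C → u]
uubbuubbuD ⇒ uubbuubbuCub   [D → C u b]
uubbuubbuCub ⇒ uubbuubbuDbuub   [C → D b u]
uubbuubbuDbuub ⇒ uubbuubbububuub   [D → b u]

S ⇒ CD ⇒ DbuD ⇒ CubbuD ⇒ DbuubbuD ⇒ CubbuubbuD ⇒ uubbuubbuD ⇒ uubbuubbuCub ⇒ uubbuubbuDbuub ⇒ uubbuubbububuub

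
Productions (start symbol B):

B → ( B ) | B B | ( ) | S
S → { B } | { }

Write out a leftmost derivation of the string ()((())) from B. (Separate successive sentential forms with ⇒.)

B⇒BB⇒()B⇒()(B)⇒()((B))⇒()((()))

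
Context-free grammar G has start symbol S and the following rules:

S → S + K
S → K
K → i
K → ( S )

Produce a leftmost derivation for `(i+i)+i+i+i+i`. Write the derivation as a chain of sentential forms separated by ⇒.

S ⇒ S+K ⇒ S+K+K ⇒ S+K+K+K ⇒ S+K+K+K+K ⇒ K+K+K+K+K ⇒ (S)+K+K+K+K ⇒ (S+K)+K+K+K+K ⇒ (K+K)+K+K+K+K ⇒ (i+K)+K+K+K+K ⇒ (i+i)+K+K+K+K ⇒ (i+i)+i+K+K+K ⇒ (i+i)+i+i+K+K ⇒ (i+i)+i+i+i+K ⇒ (i+i)+i+i+i+i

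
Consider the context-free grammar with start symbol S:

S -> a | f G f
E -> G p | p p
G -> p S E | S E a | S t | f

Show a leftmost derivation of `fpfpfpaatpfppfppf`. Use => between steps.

S => fGf => fpSEf => fpfGfEf => fpfpSEfEf => fpfpfGfEfEf => fpfpfpSEfEfEf => fpfpfpaEfEfEf => fpfpfpaGpfEfEf => fpfpfpaStpfEfEf => fpfpfpaatpfEfEf => fpfpfpaatpfppfEf => fpfpfpaatpfppfppf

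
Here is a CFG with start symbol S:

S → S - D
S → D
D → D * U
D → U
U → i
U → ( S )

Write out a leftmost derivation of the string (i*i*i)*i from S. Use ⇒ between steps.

S ⇒ D   [S → D]
D ⇒ D*U   [D → D * U]
D*U ⇒ U*U   [D → U]
U*U ⇒ (S)*U   [U → ( S )]
(S)*U ⇒ (D)*U   [S → D]
(D)*U ⇒ (D*U)*U   [D → D * U]
(D*U)*U ⇒ (D*U*U)*U   [D → D * U]
(D*U*U)*U ⇒ (U*U*U)*U   [D → U]
(U*U*U)*U ⇒ (i*U*U)*U   [U → i]
(i*U*U)*U ⇒ (i*i*U)*U   [U → i]
(i*i*U)*U ⇒ (i*i*i)*U   [U → i]
(i*i*i)*U ⇒ (i*i*i)*i   [U → i]

S ⇒ D ⇒ D*U ⇒ U*U ⇒ (S)*U ⇒ (D)*U ⇒ (D*U)*U ⇒ (D*U*U)*U ⇒ (U*U*U)*U ⇒ (i*U*U)*U ⇒ (i*i*U)*U ⇒ (i*i*i)*U ⇒ (i*i*i)*i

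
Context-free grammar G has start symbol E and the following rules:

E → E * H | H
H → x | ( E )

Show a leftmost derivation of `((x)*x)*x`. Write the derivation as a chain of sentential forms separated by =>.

E => E*H   [E → E * H]
E*H => H*H   [E → H]
H*H => (E)*H   [H → ( E )]
(E)*H => (E*H)*H   [E → E * H]
(E*H)*H => (H*H)*H   [E → H]
(H*H)*H => ((E)*H)*H   [H → ( E )]
((E)*H)*H => ((H)*H)*H   [E → H]
((H)*H)*H => ((x)*H)*H   [H → x]
((x)*H)*H => ((x)*x)*H   [H → x]
((x)*x)*H => ((x)*x)*x   [H → x]

E=>E*H=>H*H=>(E)*H=>(E*H)*H=>(H*H)*H=>((E)*H)*H=>((H)*H)*H=>((x)*H)*H=>((x)*x)*H=>((x)*x)*x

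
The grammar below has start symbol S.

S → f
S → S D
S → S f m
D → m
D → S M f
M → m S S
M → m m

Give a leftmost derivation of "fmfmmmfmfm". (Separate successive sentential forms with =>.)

S=>Sfm=>Sfmfm=>SDfmfm=>SDDfmfm=>SfmDDfmfm=>SDfmDDfmfm=>fDfmDDfmfm=>fmfmDDfmfm=>fmfmmDfmfm=>fmfmmmfmfm

S => Sfm   [S → S f m]
Sfm => Sfmfm   [S → S f m]
Sfmfm => SDfmfm   [S → S D]
SDfmfm => SDDfmfm   [S → S D]
SDDfmfm => SfmDDfmfm   [S → S f m]
SfmDDfmfm => SDfmDDfmfm   [S → S D]
SDfmDDfmfm => fDfmDDfmfm   [S → f]
fDfmDDfmfm => fmfmDDfmfm   [D → m]
fmfmDDfmfm => fmfmmDfmfm   [D → m]
fmfmmDfmfm => fmfmmmfmfm   [D → m]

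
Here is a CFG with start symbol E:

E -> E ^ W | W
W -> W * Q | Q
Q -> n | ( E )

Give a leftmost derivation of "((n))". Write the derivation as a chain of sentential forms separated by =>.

E => W   [E -> W]
W => Q   [W -> Q]
Q => (E)   [Q -> ( E )]
(E) => (W)   [E -> W]
(W) => (Q)   [W -> Q]
(Q) => ((E))   [Q -> ( E )]
((E)) => ((W))   [E -> W]
((W)) => ((Q))   [W -> Q]
((Q)) => ((n))   [Q -> n]

E=>W=>Q=>(E)=>(W)=>(Q)=>((E))=>((W))=>((Q))=>((n))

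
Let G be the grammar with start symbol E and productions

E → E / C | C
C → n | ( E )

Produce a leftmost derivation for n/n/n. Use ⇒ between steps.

E⇒E/C⇒E/C/C⇒C/C/C⇒n/C/C⇒n/n/C⇒n/n/n

E ⇒ E/C   [E → E / C]
E/C ⇒ E/C/C   [E → E / C]
E/C/C ⇒ C/C/C   [E → C]
C/C/C ⇒ n/C/C   [C → n]
n/C/C ⇒ n/n/C   [C → n]
n/n/C ⇒ n/n/n   [C → n]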